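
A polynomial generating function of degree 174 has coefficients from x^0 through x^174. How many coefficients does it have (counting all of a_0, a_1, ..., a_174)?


A polynomial of degree 174 takes the form a_0 + a_1 x + ... + a_174 x^174.
The number of coefficients is 174 + 1 = 175.

175


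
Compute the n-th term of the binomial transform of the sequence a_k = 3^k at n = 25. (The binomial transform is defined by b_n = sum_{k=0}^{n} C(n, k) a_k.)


With a_k = 3^k, b_n = sum_{k=0}^{n} C(n, k) 3^k = (1 + 3)^n by the binomial theorem.
For n = 25: (1 + 3)^25 = 4^25 = 1125899906842624.

1125899906842624


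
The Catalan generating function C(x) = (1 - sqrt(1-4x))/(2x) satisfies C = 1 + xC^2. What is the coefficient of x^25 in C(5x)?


Substituting x -> 5x scales the n-th coefficient by 5^n, so [x^25] C(5x) = 5^25 * C_25.
C_25 = C(2*25, 25)/(26) = 126410606437752/26 = 4861946401452.
So 5^25 * 4861946401452 = 298023223876953125 * 4861946401452 = 1448972940877676010131835937500.

1448972940877676010131835937500


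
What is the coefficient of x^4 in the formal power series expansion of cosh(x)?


The Maclaurin series is cosh(t) = sum_{m>=0} t^(2m) / (2m)!, so substituting t = x, only even powers of x are nonzero, with coefficient of x^(2m) equal to 1 / (2m)!.
For x^4 the coefficient is 1/4! = 1/24 = 1/24.

1/24


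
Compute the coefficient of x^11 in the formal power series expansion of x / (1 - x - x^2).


Let f(x) = sum_{k>=0} a_k x^k. Multiplying f(x) * (1 - x - x^2) = x and matching coefficients gives a_0 = 0, a_1 = 1, and a_k = a_{k-1} + a_{k-2} for k >= 2. These are the Fibonacci numbers F_k.
Iterating from F_0 = 0, F_1 = 1:
F_0=0, F_1=1, F_2=1, F_3=2, F_4=3, F_5=5, F_6=8, F_7=13, F_8=21, F_9=34, ...
F_11 = 89.

89


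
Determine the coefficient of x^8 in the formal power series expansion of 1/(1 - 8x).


The geometric series identity gives 1/(1 - c x) = sum_{k>=0} c^k x^k, so the coefficient of x^k is c^k.
Here c = 8 and k = 8.
Computing: 8^8 = 16777216

16777216


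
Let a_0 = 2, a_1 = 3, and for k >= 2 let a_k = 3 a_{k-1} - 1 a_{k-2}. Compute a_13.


Iterating the recurrence forward:
a_0 = 2
a_1 = 3
a_2 = 3*3 - 1*2 = 7
a_3 = 3*7 - 1*3 = 18
a_4 = 3*18 - 1*7 = 47
a_5 = 3*47 - 1*18 = 123
a_6 = 3*123 - 1*47 = 322
a_7 = 3*322 - 1*123 = 843
a_8 = 3*843 - 1*322 = 2207
a_9 = 3*2207 - 1*843 = 5778
a_10 = 3*5778 - 1*2207 = 15127
a_11 = 3*15127 - 1*5778 = 39603
a_12 = 3*39603 - 1*15127 = 103682
a_13 = 3*103682 - 1*39603 = 271443
So a_13 = 271443.

271443


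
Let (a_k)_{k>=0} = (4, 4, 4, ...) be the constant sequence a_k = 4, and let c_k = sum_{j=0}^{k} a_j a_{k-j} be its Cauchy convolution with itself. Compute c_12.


Since a_j = 4 for all j >= 0, the convolution sum becomes
c_k = sum_{j=0}^{k} 4 * 4 = 16 * (k + 1).
Equivalently, the generating function of (a_k) is 4/(1 - x) and its square is 16/(1 - x)^2 = sum_{k>=0} 16(k + 1) x^k.
For k = 12: 16 * 13 = 208.

208


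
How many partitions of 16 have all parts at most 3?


Using the generating function (1-x)^(-1)(1-x^2)^(-1)(1-x^3)^(-1),
the coefficient of x^16 counts these restricted partitions.
Result = 30

30


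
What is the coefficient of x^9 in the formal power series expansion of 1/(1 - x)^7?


The negative binomial / multiset identity is
1/(1 - x)^r = sum_{k>=0} C(k + r - 1, r - 1) x^k.
Here r = 7 and k = 9, so the coefficient is
C(9 + 6, 6) = C(15, 6)
= 5005

5005


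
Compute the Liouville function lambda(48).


The Liouville function is lambda(k) = (-1)^Omega(k), where Omega(k) counts the prime factors of k with multiplicity.
Factoring: 48 = 2 * 2 * 2 * 2 * 3, so Omega(48) = 5.
lambda(48) = (-1)^5 = -1.

-1


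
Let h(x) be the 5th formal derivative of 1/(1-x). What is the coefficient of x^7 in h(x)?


Differentiating 5 times: d^5/dx^5 [1/(1-x)] = 5!/(1-x)^6.
The expansion 1/(1-x)^6 = sum_{k>=0} C(k+5, 5) x^k, so the coefficient of x^n in 5!/(1-x)^6 is 5! * C(n+5, 5).
For n = 7: 120 * C(12, 5) = 120 * 792 = 95040

95040


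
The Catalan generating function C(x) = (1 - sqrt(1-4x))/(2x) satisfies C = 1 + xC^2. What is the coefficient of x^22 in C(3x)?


Substituting x -> 3x scales the n-th coefficient by 3^n, so [x^22] C(3x) = 3^22 * C_22.
C_22 = C(2*22, 22)/(23) = 2104098963720/23 = 91482563640.
So 3^22 * 91482563640 = 31381059609 * 91482563640 = 2870819782770976016760.

2870819782770976016760


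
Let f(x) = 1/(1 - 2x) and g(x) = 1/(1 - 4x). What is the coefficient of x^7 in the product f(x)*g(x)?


The coefficient of x^n in f*g is the Cauchy product: sum_{k=0}^{n} a^k * b^(n-k).
With a=2, b=4, n=7:
sum_{k=0}^{7} 2^k * 4^(7-k)
= 32640

32640


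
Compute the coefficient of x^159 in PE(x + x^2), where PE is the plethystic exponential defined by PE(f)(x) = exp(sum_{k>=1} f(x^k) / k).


With f(x) = x + x^2, the exponent is sum_{k>=1} (x^k + x^(2k)) / k = -ln(1 - x) - ln(1 - x^2). Exponentiating:
PE(x + x^2) = 1 / ((1 - x)(1 - x^2)).
This is the generating function for partitions of n into parts of size 1 or 2. The number of 2's can be any j in 0..79, and the rest are 1's, so
[x^159] = floor(159/2) + 1 = 80.

80


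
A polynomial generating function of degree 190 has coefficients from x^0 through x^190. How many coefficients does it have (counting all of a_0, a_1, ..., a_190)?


A polynomial of degree 190 takes the form a_0 + a_1 x + ... + a_190 x^190.
The number of coefficients is 190 + 1 = 191.

191


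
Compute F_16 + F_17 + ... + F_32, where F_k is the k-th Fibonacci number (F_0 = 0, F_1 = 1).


Use the identity sum_{k=0}^{N} F_k = F_{N+2} - 1 (which follows from F_{k+2} - F_{k+1} = F_k). Then
sum_{k=16}^{32} F_k = (F_{34} - 1) - (F_{17} - 1) = F_{34} - F_{17}.
Computing: F_{34} = 5702887, F_{17} = 1597, so
Sum = 5702887 - 1597 = 5701290.

5701290


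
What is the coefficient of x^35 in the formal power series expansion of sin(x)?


The Maclaurin series is sin(t) = sum_{k>=0} (-1)^k t^(2k+1) / (2k+1)!, so substituting t = x, only odd powers of x are nonzero, with coefficient of x^(2k+1) equal to (-1)^k / (2k+1)!.
Write 35 = 2*17 + 1, giving the coefficient (-1)^17 / 35! = -1/10333147966386144929666651337523200000000 = -1/10333147966386144929666651337523200000000.

-1/10333147966386144929666651337523200000000


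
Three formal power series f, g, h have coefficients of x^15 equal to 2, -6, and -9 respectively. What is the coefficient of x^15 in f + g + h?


Series addition is componentwise:
2 + -6 + -9
= -13

-13


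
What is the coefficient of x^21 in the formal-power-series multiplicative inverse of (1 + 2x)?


The inverse is 1/(1 + 2x). Apply the geometric identity 1/(1 - y) = sum_{k>=0} y^k with y = -2x:
1/(1 + 2x) = sum_{k>=0} (-2)^k x^k.
So the coefficient of x^21 is (-2)^21 = -2097152.

-2097152


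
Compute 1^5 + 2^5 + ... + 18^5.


This power sum has a closed form given by Faulhaber's formula
sum_{k=1}^{m} k^p = (1 / (p + 1)) * sum_{j=0}^{p} C(p + 1, j) B_j m^(p + 1 - j),
but for small m direct computation is fastest:
1 + 32 + 243 + 1024 + 3125 + 7776 + 16807 + 32768 + 59049 + 100000 + 161051 + 248832 + 371293 + 537824 + 759375 + 1048576 + 1419857 + 1889568 = 6657201.

6657201


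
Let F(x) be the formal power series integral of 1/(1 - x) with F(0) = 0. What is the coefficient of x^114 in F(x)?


1/(1 - x) = sum_{k>=0} x^k. Integrating termwise and using F(0) = 0 gives
F(x) = sum_{k>=0} x^(k+1) / (k+1) = sum_{m>=1} x^m / m = -ln(1 - x).
So the coefficient of x^114 is 1/114 = 1/114.

1/114


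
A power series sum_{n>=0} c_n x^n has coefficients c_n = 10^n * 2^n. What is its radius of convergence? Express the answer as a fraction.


By the root test (Cauchy-Hadamard), the radius is R = 1 / limsup_n |c_n|^(1/n).
Here |c_n|^(1/n) = (10^n * 2^n)^(1/n) = 10 * 2 = 20 for all n.
So R = 1/20 = 1/20.

1/20


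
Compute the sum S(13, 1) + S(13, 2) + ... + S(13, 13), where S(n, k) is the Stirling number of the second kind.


By definition, S(n, k) counts partitions of an n-set into exactly k nonempty blocks.
Computing row n = 13 for k = 1..13:
S(13, k): 1, 4095, 261625, 2532530, 7508501, 9321312, 5715424, 1899612, 359502, 39325, 2431, 78, 1
Sum = 27644437. (This equals Bell_13 since the sum runs over all k.)

27644437


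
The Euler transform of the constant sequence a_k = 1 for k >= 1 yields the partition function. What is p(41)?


The Euler transform converts the sequence a_k = 1 into the number of integer partitions.
Using the recurrence or dynamic programming:
p(41) = 44583

44583


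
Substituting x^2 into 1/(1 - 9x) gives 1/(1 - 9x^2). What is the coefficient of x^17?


Since 1/(1 - 9x^2) only has even powers of x,
the coefficient of x^17 (odd) is 0.

0


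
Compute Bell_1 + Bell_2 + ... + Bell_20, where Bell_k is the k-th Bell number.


Recall Bell_k counts set partitions of a k-set (with Bell_0 = 1 by convention).
Bell_1 through Bell_20: 1, 2, 5, 15, 52, 203, 877, 4140, 21147, 115975, 678570, 4213597, 27644437, 190899322, 1382958545, 10480142147, 82864869804, 682076806159, 5832742205057, 51724158235372
Sum = 1 + 2 + 5 + 15 + 52 + 203 + 877 + 4140 + 21147 + 115975 + 678570 + 4213597 + 27644437 + 190899322 + 1382958545 + 10480142147 + 82864869804 + 682076806159 + 5832742205057 + 51724158235372 = 58333928795427.

58333928795427


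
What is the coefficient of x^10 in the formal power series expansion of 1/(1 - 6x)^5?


The general identity 1/(1 - c x)^r = sum_{k>=0} c^k C(k + r - 1, r - 1) x^k follows by substituting y = c x into 1/(1 - y)^r = sum_{k>=0} C(k + r - 1, r - 1) y^k.
For c = 6, r = 5, k = 10:
6^10 * C(14, 4) = 60466176 * 1001 = 60526642176.

60526642176


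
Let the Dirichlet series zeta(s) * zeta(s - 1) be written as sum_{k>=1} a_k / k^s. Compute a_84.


Convolution gives a_k = sum_{d | k} d * 1 = sum_{d | k} d = sigma(k), the sum of positive divisors of k.
For k = 84, the divisors are 1, 2, 3, 4, 6, 7, 12, 14, 21, 28, 42, 84, so
sigma(84) = 1 + 2 + 3 + 4 + 6 + 7 + 12 + 14 + 21 + 28 + 42 + 84 = 224.

224


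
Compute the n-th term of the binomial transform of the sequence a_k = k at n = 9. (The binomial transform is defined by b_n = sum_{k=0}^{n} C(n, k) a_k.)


With a_k = k, b_n = sum_{k=0}^{n} C(n, k) k. Using k * C(n, k) = n * C(n-1, k-1) gives b_n = n * sum_{k>=1} C(n-1, k-1) = n * 2^(n-1).
For n = 9: 9 * 2^8 = 9 * 256 = 2304.

2304


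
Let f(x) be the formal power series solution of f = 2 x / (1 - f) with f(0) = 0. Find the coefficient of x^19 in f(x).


Apply Lagrange inversion: f = 2 x * phi(f) with phi(t) = 1/(1 - t), so
[x^n] f = 2^n * (1/n) [t^(n-1)] phi(t)^n = 2^n * (1/n) [t^(n-1)] (1 - t)^(-n) = 2^n * (1/n) C(2n - 2, n - 1) = 2^n * C_{n-1}.
For n = 19: C_18 = C(36, 18) / 19 = 9075135300/19 = 477638700.
With the 2^19 = 524288 factor, the coefficient is 524288 * 477638700 = 250420238745600.

250420238745600


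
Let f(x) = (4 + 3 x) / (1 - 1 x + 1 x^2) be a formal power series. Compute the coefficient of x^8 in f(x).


Write f(x) = sum_{k>=0} a_k x^k. Multiplying both sides by 1 - 1 x + 1 x^2 gives
(1 - 1 x + 1 x^2) sum_{k>=0} a_k x^k = 4 + 3 x.
Matching coefficients:
 x^0: a_0 = 4
 x^1: a_1 - 1 a_0 = 3  =>  a_1 = 1*4 + 3 = 7
 x^k (k >= 2): a_k = 1 a_{k-1} - 1 a_{k-2}.
Iterating: a_2 = 3, a_3 = -4, a_4 = -7, a_5 = -3, a_6 = 4, a_7 = 7, a_8 = 3.
So the coefficient of x^8 is 3.

3


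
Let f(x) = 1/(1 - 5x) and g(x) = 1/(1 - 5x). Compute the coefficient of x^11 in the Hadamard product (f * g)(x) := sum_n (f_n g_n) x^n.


f has coefficients f_k = 5^k and g has coefficients g_k = 5^k, so the Hadamard product has coefficient (f*g)_k = 5^k * 5^k = 25^k.
For k = 11: 25^11 = 2384185791015625.

2384185791015625


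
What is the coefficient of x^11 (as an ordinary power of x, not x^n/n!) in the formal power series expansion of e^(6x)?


The exponential series is e^y = sum_{k>=0} y^k / k!. Substituting y = 6x gives
e^(6x) = sum_{k>=0} 6^k x^k / k!.
So the coefficient of x^n is a^n/n! with a = 6, n = 11:
6^11 / 11! = 362797056/39916800 = 17496/1925

17496/1925


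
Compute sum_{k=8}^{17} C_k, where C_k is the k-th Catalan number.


C_8 through C_17: 1430, 4862, 16796, 58786, 208012, 742900, 2674440, 9694845, 35357670, 129644790
Sum = 1430 + 4862 + 16796 + 58786 + 208012 + 742900 + 2674440 + 9694845 + 35357670 + 129644790
= 178404531

178404531


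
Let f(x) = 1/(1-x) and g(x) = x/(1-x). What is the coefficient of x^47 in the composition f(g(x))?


First simplify the composition: f(g(x)) = 1/(1 - x/(1-x)) = (1-x)/((1-x) - x) = (1-x)/(1-2x).
Now extract the coefficient. Write (1-x)/(1-2x) = 1/(1-2x) - x/(1-2x).
The coefficient of x^n in 1/(1-2x) is 2^n, and in x/(1-2x) is 2^(n-1) (for n >= 1).
So the coefficient of x^47 is 2^47 - 2^46 = 140737488355328 - 70368744177664 = 70368744177664.

70368744177664


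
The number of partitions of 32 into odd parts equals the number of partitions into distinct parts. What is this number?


Computing partitions of 32 into odd parts (1, 3, 5, ...):
Using the generating function prod_{k>=0} 1/(1-x^(2k+1)),
the count is 390

390


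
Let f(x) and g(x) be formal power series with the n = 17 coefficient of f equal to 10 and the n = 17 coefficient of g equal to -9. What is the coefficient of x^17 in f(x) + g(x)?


Addition of formal power series is termwise.
The coefficient of x^17 in f + g = 10 + -9
= 1

1


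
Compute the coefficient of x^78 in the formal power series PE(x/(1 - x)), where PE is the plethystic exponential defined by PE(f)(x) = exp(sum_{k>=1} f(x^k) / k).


For f(x) = x/(1 - x) we have
sum_{k>=1} f(x^k) / k = sum_{k>=1} (1/k) * x^k / (1 - x^k) = sum_{k, m >= 1} x^(k m) / k,
which after exponentiating simplifies to
PE(x/(1 - x)) = prod_{k>=1} 1 / (1 - x^k).
This is the generating function for the partition function p(n), so the coefficient of x^78 is p(78).
Computing p(78) by dynamic programming over parts 1, 2, ..., 78: p(78) = 12132164.

12132164


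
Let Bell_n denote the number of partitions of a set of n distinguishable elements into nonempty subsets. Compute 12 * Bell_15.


Bell_15 can be computed from the Bell triangle or from Dobinski's identity Bell_n = (1/e) * sum_{k>=0} k^n / k!.
Computing Bell_15 = 1382958545.
Then 12 * 1382958545 = 16595502540.

16595502540


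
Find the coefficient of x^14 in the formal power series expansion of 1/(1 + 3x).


Write 1/(1 + c x) = 1/(1 - (-c) x) and apply the geometric-series identity
1/(1 - y) = sum_{k>=0} y^k to get 1/(1 + c x) = sum_{k>=0} (-c)^k x^k.
So the coefficient of x^k is (-c)^k = (-1)^k * c^k.
Here c = 3 and k = 14:
(-3)^14 = 1 * 4782969 = 4782969

4782969


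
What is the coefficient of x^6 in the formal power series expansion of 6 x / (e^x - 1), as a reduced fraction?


The exponential generating function for Bernoulli numbers is
x / (e^x - 1) = sum_{k>=0} B_k x^k / k!.
So the coefficient of x^6 in 6 x / (e^x - 1) is 6 B_6 / 6!.
Computing: B_6 = 1/42, 6! = 720, giving
6 * 1/42 / 720 = 1/5040.

1/5040


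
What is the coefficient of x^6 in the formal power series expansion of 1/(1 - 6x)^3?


The general identity 1/(1 - c x)^r = sum_{k>=0} c^k C(k + r - 1, r - 1) x^k follows by substituting y = c x into 1/(1 - y)^r = sum_{k>=0} C(k + r - 1, r - 1) y^k.
For c = 6, r = 3, k = 6:
6^6 * C(8, 2) = 46656 * 28 = 1306368.

1306368


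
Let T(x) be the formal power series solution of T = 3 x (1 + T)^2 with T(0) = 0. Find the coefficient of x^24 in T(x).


Apply the Lagrange inversion formula: if T = 3 x * phi(T) with phi(t) = (1 + t)^2, then [x^n] T = 3^n * (1/n) [t^(n-1)] phi(t)^n = 3^n * (1/n) [t^(n-1)] (1 + t)^(2n) = 3^n * (1/n) C(2n, n-1).
Using the identity C(2n, n-1) = C(2n, n) * n / (n+1), the unscaled factor equals C(2n, n) / (n+1) = C_n, the n-th Catalan number.
For n = 24: C_24 = C(48, 24) / 25 = 32247603683100/25 = 1289904147324.
With the 3^24 = 282429536481 factor, the coefficient is 282429536481 * 1289904147324 = 364307030433636856526844.

364307030433636856526844


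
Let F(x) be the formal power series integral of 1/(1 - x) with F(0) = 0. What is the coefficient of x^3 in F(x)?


1/(1 - x) = sum_{k>=0} x^k. Integrating termwise and using F(0) = 0 gives
F(x) = sum_{k>=0} x^(k+1) / (k+1) = sum_{m>=1} x^m / m = -ln(1 - x).
So the coefficient of x^3 is 1/3 = 1/3.

1/3


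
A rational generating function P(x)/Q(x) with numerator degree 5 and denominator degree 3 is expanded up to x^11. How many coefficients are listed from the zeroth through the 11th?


Expanding up to x^11 gives the coefficients for x^0, x^1, ..., x^11.
That is 11 + 1 = 12 coefficients in total.

12


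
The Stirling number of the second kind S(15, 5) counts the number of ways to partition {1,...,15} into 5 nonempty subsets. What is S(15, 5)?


Using the explicit formula S(n,k) = (1/k!) sum_{j=0}^{k} (-1)^(k-j) C(k,j) j^n:
S(15, 5) = 210766920
Equivalently, S(n,k) is n! times the coefficient of x^n in the EGF (e^x - 1)^k / k!.

210766920


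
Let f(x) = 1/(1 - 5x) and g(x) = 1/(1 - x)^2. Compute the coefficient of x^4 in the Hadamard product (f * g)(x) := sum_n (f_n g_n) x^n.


f has coefficients f_k = 5^k. For g = 1/(1 - x)^2 the coefficient is g_k = C(k + 1, 1) = k + 1. The Hadamard coefficient is (f * g)_k = 5^k * (k + 1).
For k = 4: 5^4 * 5 = 625 * 5 = 3125.

3125


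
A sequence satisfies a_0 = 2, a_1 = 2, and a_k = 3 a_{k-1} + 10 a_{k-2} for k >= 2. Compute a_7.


The characteristic equation is t^2 - 3 t - 10 = 0, with roots r_1 = 5 and r_2 = -2 (so c_1 = r_1 + r_2, c_2 = -r_1 r_2 as required).
One can use the closed form a_n = A r_1^n + B r_2^n, but direct iteration is more reliable:
a_0 = 2, a_1 = 2, a_2 = 26, a_3 = 98, a_4 = 554, a_5 = 2642, a_6 = 13466, a_7 = 66818.
So a_7 = 66818.

66818


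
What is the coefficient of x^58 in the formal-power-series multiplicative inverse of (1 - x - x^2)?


Let the inverse be f(x) = sum_{k>=0} a_k x^k. From f(x) * (1 - x - x^2) = 1 and matching coefficients:
 x^0: a_0 = 1.
 x^1: a_1 - a_0 = 0, so a_1 = 1.
 x^k (k >= 2): a_k - a_{k-1} - a_{k-2} = 0, i.e. a_k = a_{k-1} + a_{k-2}.
This is the Fibonacci-type recurrence shifted so that a_0 = a_1 = 1.
Iterating: a_0=1, a_1=1, a_2=2, a_3=3, a_4=5, a_5=8, a_6=13, a_7=21, a_8=34, a_9=55, ...
a_58 = 956722026041.

956722026041


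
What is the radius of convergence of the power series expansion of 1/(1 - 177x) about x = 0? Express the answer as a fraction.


Expanding 1/(1 - 177x) = sum_{k>=0} 177^k x^k, the series converges when |177x| < 1, i.e., |x| < 1/177.
So the radius of convergence is 1/177 = 1/177.

1/177


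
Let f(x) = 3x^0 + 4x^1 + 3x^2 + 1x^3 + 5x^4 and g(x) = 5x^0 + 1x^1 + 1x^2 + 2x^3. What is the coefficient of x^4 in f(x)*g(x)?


Cauchy product at x^4:
4*2 + 3*1 + 1*1 + 5*5
= 37

37


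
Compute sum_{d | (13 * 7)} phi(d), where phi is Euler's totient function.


First, 13 * 7 = 91. One classical identity is sum_{d | n} phi(d) = n (each k in [1, n] has a unique gcd with n, and among the k's with gcd(k, n) = n/d there are phi(d) of them). So the sum equals 91. We also verify directly:
Divisors of 91: 1, 7, 13, 91.
phi values: 1, 6, 12, 72.
Sum = 91.

91


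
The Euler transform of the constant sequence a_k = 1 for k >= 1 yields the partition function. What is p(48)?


The Euler transform converts the sequence a_k = 1 into the number of integer partitions.
Using the recurrence or dynamic programming:
p(48) = 147273

147273


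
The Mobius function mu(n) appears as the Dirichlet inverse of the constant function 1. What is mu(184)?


184 has a squared prime factor, so mu(184) = 0.
Factorization reveals a repeated prime.

0


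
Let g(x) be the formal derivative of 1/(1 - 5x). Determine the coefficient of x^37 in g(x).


Differentiate termwise: d/dx sum_{k>=0} 5^k x^k = sum_{k>=1} k 5^k x^(k-1) = sum_{j>=0} (j+1) 5^(j+1) x^j.
Equivalently, d/dx [1/(1 - 5x)] = 5/(1 - 5x)^2.
For j = 37: 38 * 5^38 = 38 * 363797880709171295166015625 = 13824319466948509216308593750.

13824319466948509216308593750


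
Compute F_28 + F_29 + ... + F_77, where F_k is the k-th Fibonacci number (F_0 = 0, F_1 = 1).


Use the identity sum_{k=0}^{N} F_k = F_{N+2} - 1 (which follows from F_{k+2} - F_{k+1} = F_k). Then
sum_{k=28}^{77} F_k = (F_{79} - 1) - (F_{29} - 1) = F_{79} - F_{29}.
Computing: F_{79} = 14472334024676221, F_{29} = 514229, so
Sum = 14472334024676221 - 514229 = 14472334024161992.

14472334024161992


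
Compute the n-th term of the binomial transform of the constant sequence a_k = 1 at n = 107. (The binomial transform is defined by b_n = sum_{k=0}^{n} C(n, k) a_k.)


With a_k = 1 for all k, b_n = sum_{k=0}^{n} C(n, k) = 2^n by the binomial theorem.
For n = 107: 2^107 = 162259276829213363391578010288128.

162259276829213363391578010288128


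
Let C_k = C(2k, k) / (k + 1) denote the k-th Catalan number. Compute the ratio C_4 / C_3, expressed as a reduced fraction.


Using C_k = (2k)! / (k! (k+1)!), the ratio C_{k+1}/C_k simplifies to
C_{k+1}/C_k = [(2k+2)! / ((k+1)! (k+2)!)] * [k! (k+1)! / (2k)!]
 = (2k+2)(2k+1) / ((k+1)(k+2)) = 2(2k+1) / (k+2).
For k = 3: 2(2*3 + 1) / (3 + 2) = 14/5 = 14/5.

14/5


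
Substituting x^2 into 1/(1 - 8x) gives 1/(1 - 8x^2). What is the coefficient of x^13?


Since 1/(1 - 8x^2) only has even powers of x,
the coefficient of x^13 (odd) is 0.

0


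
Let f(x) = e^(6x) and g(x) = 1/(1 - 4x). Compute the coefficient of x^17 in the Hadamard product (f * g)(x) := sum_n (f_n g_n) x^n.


Expanding: f_k = 6^k/k! (from e^(6x)) and g_k = 4^k (from 1/(1 - 4x)). So the Hadamard coefficient (f * g)_k = 6^k 4^k / k! = (24)^k / k!.
For k = 17: 24^17/17! = 290797794982682557415424/355687428096000 = 12173449145352192/14889875.

12173449145352192/14889875


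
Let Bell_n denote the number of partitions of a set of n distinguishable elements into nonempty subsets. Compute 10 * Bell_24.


Bell_24 can be computed from the Bell triangle or from Dobinski's identity Bell_n = (1/e) * sum_{k>=0} k^n / k!.
Computing Bell_24 = 445958869294805289.
Then 10 * 445958869294805289 = 4459588692948052890.

4459588692948052890


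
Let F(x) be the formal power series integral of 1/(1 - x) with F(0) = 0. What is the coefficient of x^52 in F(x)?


1/(1 - x) = sum_{k>=0} x^k. Integrating termwise and using F(0) = 0 gives
F(x) = sum_{k>=0} x^(k+1) / (k+1) = sum_{m>=1} x^m / m = -ln(1 - x).
So the coefficient of x^52 is 1/52 = 1/52.

1/52


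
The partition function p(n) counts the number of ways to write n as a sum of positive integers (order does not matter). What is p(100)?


Using the generating function prod_{k>=1} 1/(1-x^k), we compute p(100).
By dynamic programming over parts 1 through 100:
p(100) = 190569292

190569292


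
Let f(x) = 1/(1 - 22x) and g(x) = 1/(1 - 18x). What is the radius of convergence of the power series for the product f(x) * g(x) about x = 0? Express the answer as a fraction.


The radius of 1/(1 - 22x) is 1/22 (nearest singularity at x = 1/22), and the radius of 1/(1 - 18x) is 1/18.
The product f(x)*g(x) = 1/((1 - 22x)(1 - 18x)) has singularities at both 1/22 and 1/18, so its radius of convergence is the distance to the nearest one:
min(1/22, 1/18) = 1/22.

1/22


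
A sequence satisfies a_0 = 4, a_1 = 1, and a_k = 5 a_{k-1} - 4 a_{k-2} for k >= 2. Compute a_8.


The characteristic equation is t^2 - 5 t + 4 = 0, with roots r_1 = 4 and r_2 = 1 (so c_1 = r_1 + r_2, c_2 = -r_1 r_2 as required).
One can use the closed form a_n = A r_1^n + B r_2^n, but direct iteration is more reliable:
a_0 = 4, a_1 = 1, a_2 = -11, a_3 = -59, a_4 = -251, a_5 = -1019, a_6 = -4091, a_7 = -16379, a_8 = -65531.
So a_8 = -65531.

-65531


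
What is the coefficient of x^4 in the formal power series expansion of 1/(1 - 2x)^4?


The general identity 1/(1 - c x)^r = sum_{k>=0} c^k C(k + r - 1, r - 1) x^k follows by substituting y = c x into 1/(1 - y)^r = sum_{k>=0} C(k + r - 1, r - 1) y^k.
For c = 2, r = 4, k = 4:
2^4 * C(7, 3) = 16 * 35 = 560.

560


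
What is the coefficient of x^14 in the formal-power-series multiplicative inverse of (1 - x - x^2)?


Let the inverse be f(x) = sum_{k>=0} a_k x^k. From f(x) * (1 - x - x^2) = 1 and matching coefficients:
 x^0: a_0 = 1.
 x^1: a_1 - a_0 = 0, so a_1 = 1.
 x^k (k >= 2): a_k - a_{k-1} - a_{k-2} = 0, i.e. a_k = a_{k-1} + a_{k-2}.
This is the Fibonacci-type recurrence shifted so that a_0 = a_1 = 1.
Iterating: a_0=1, a_1=1, a_2=2, a_3=3, a_4=5, a_5=8, a_6=13, a_7=21, a_8=34, a_9=55, ...
a_14 = 610.

610


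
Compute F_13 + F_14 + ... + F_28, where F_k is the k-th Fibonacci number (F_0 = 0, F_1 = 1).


Use the identity sum_{k=0}^{N} F_k = F_{N+2} - 1 (which follows from F_{k+2} - F_{k+1} = F_k). Then
sum_{k=13}^{28} F_k = (F_{30} - 1) - (F_{14} - 1) = F_{30} - F_{14}.
Computing: F_{30} = 832040, F_{14} = 377, so
Sum = 832040 - 377 = 831663.

831663


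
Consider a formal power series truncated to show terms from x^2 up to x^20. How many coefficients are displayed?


From x^2 to x^20 inclusive, the count is 20 - 2 + 1 = 19.

19


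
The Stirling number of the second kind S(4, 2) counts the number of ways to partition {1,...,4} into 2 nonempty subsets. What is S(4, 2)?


Using the explicit formula S(n,k) = (1/k!) sum_{j=0}^{k} (-1)^(k-j) C(k,j) j^n:
S(4, 2) = 7
Equivalently, S(n,k) is n! times the coefficient of x^n in the EGF (e^x - 1)^k / k!.

7


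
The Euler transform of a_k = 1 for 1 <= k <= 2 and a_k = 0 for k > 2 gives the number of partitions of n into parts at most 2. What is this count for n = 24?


Partitions of 24 into parts at most 2:
Using generating function (1-x)^(-1)(1-x^2)^(-1),
the coefficient of x^24 = 13

13


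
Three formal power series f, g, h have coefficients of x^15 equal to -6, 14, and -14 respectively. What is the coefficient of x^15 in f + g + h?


Series addition is componentwise:
-6 + 14 + -14
= -6

-6


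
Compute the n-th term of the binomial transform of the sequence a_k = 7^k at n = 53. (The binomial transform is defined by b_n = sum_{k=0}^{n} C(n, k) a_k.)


With a_k = 7^k, b_n = sum_{k=0}^{n} C(n, k) 7^k = (1 + 7)^n by the binomial theorem.
For n = 53: (1 + 7)^53 = 8^53 = 730750818665451459101842416358141509827966271488.

730750818665451459101842416358141509827966271488


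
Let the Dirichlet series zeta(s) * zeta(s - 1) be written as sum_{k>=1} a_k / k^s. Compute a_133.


Convolution gives a_k = sum_{d | k} d * 1 = sum_{d | k} d = sigma(k), the sum of positive divisors of k.
For k = 133, the divisors are 1, 7, 19, 133, so
sigma(133) = 1 + 7 + 19 + 133 = 160.

160


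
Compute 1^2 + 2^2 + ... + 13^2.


This power sum has a closed form given by Faulhaber's formula
sum_{k=1}^{m} k^p = (1 / (p + 1)) * sum_{j=0}^{p} C(p + 1, j) B_j m^(p + 1 - j),
but for small m direct computation is fastest:
1 + 4 + 9 + 16 + 25 + 36 + 49 + 64 + 81 + 100 + 121 + 144 + 169 = 819.

819


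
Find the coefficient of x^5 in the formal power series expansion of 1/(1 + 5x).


Write 1/(1 + c x) = 1/(1 - (-c) x) and apply the geometric-series identity
1/(1 - y) = sum_{k>=0} y^k to get 1/(1 + c x) = sum_{k>=0} (-c)^k x^k.
So the coefficient of x^k is (-c)^k = (-1)^k * c^k.
Here c = 5 and k = 5:
(-5)^5 = -1 * 3125 = -3125

-3125


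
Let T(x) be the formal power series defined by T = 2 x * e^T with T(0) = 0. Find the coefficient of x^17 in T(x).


Apply the Lagrange inversion formula: if T = 2 x * phi(T) with phi(t) = e^t, then
[x^n] T = 2^n * (1/n) [t^(n-1)] phi(t)^n = 2^n * (1/n) [t^(n-1)] e^(n t) = 2^n * (1/n) * n^(n-1) / (n-1)! = 2^n * n^(n-1) / n!.
When c = 1 this is the Cayley count of rooted labeled trees on n vertices, divided by n!.
For n = 17: 2^17 * 17^16 / 17! = 131072 * 48661191875666868481/355687428096000 = 11449692206039263172/638512875.

11449692206039263172/638512875


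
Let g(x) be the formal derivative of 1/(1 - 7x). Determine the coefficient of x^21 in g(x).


Differentiate termwise: d/dx sum_{k>=0} 7^k x^k = sum_{k>=1} k 7^k x^(k-1) = sum_{j>=0} (j+1) 7^(j+1) x^j.
Equivalently, d/dx [1/(1 - 7x)] = 7/(1 - 7x)^2.
For j = 21: 22 * 7^22 = 22 * 3909821048582988049 = 86016063068825737078.

86016063068825737078


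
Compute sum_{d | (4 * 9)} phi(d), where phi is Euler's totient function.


First, 4 * 9 = 36. One classical identity is sum_{d | n} phi(d) = n (each k in [1, n] has a unique gcd with n, and among the k's with gcd(k, n) = n/d there are phi(d) of them). So the sum equals 36. We also verify directly:
Divisors of 36: 1, 2, 3, 4, 6, 9, 12, 18, 36.
phi values: 1, 1, 2, 2, 2, 6, 4, 6, 12.
Sum = 36.

36


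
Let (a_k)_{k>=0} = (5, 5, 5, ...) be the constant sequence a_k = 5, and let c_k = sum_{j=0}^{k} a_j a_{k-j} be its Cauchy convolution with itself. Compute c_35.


Since a_j = 5 for all j >= 0, the convolution sum becomes
c_k = sum_{j=0}^{k} 5 * 5 = 25 * (k + 1).
Equivalently, the generating function of (a_k) is 5/(1 - x) and its square is 25/(1 - x)^2 = sum_{k>=0} 25(k + 1) x^k.
For k = 35: 25 * 36 = 900.

900


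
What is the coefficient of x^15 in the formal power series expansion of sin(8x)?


The Maclaurin series is sin(t) = sum_{k>=0} (-1)^k t^(2k+1) / (2k+1)!, so substituting t = 8x, only odd powers of x are nonzero, with coefficient of x^(2k+1) equal to (-1)^k 8^(2k+1) / (2k+1)!.
Write 15 = 2*7 + 1, giving the coefficient (-1)^7 * 8^15 / 15! = -35184372088832/1307674368000 = -17179869184/638512875.

-17179869184/638512875


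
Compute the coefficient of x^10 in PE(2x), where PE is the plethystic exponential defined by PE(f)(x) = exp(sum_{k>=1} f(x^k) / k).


With f(x) = 2x, the exponent is sum_{k>=1} 2 x^k / k = 2 * (-ln(1 - x)). Exponentiating:
PE(2x) = exp(-2 ln(1 - x)) = 1/(1 - x)^2.
By the negative binomial expansion, [x^n] 1/(1 - x)^2 = C(n + 1, 1).
For n = 10: C(11, 1) = 11.

11


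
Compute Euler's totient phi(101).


phi(n) counts integers in [1, n] coprime to n. Using the multiplicative formula phi(n) = n * prod_{p | n} (1 - 1/p):
101 = 101, so
phi(101) = 101 * (1 - 1/101) = 100.

100


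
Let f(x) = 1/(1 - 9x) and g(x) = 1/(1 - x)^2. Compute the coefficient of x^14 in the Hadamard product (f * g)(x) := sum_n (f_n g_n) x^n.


f has coefficients f_k = 9^k. For g = 1/(1 - x)^2 the coefficient is g_k = C(k + 1, 1) = k + 1. The Hadamard coefficient is (f * g)_k = 9^k * (k + 1).
For k = 14: 9^14 * 15 = 22876792454961 * 15 = 343151886824415.

343151886824415


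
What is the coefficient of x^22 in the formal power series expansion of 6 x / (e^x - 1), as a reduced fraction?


The exponential generating function for Bernoulli numbers is
x / (e^x - 1) = sum_{k>=0} B_k x^k / k!.
So the coefficient of x^22 in 6 x / (e^x - 1) is 6 B_22 / 22!.
Computing: B_22 = 854513/138, 22! = 1124000727777607680000, giving
6 * 854513/138 / 1124000727777607680000 = 77683/2350183339898634240000.

77683/2350183339898634240000


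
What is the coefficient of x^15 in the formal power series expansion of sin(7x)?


The Maclaurin series is sin(t) = sum_{k>=0} (-1)^k t^(2k+1) / (2k+1)!, so substituting t = 7x, only odd powers of x are nonzero, with coefficient of x^(2k+1) equal to (-1)^k 7^(2k+1) / (2k+1)!.
Write 15 = 2*7 + 1, giving the coefficient (-1)^7 * 7^15 / 15! = -4747561509943/1307674368000 = -96889010407/26687232000.

-96889010407/26687232000


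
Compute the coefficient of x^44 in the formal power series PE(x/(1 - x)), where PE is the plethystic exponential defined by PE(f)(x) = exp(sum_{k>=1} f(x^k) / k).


For f(x) = x/(1 - x) we have
sum_{k>=1} f(x^k) / k = sum_{k>=1} (1/k) * x^k / (1 - x^k) = sum_{k, m >= 1} x^(k m) / k,
which after exponentiating simplifies to
PE(x/(1 - x)) = prod_{k>=1} 1 / (1 - x^k).
This is the generating function for the partition function p(n), so the coefficient of x^44 is p(44).
Computing p(44) by dynamic programming over parts 1, 2, ..., 44: p(44) = 75175.

75175


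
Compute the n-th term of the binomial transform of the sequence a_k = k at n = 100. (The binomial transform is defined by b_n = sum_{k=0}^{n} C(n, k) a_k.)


With a_k = k, b_n = sum_{k=0}^{n} C(n, k) k. Using k * C(n, k) = n * C(n-1, k-1) gives b_n = n * sum_{k>=1} C(n-1, k-1) = n * 2^(n-1).
For n = 100: 100 * 2^99 = 100 * 633825300114114700748351602688 = 63382530011411470074835160268800.

63382530011411470074835160268800


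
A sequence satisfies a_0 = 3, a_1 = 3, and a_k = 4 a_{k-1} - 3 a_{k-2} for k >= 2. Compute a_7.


The characteristic equation is t^2 - 4 t + 3 = 0, with roots r_1 = 3 and r_2 = 1 (so c_1 = r_1 + r_2, c_2 = -r_1 r_2 as required).
One can use the closed form a_n = A r_1^n + B r_2^n, but direct iteration is more reliable:
a_0 = 3, a_1 = 3, a_2 = 3, a_3 = 3, a_4 = 3, a_5 = 3, a_6 = 3, a_7 = 3.
So a_7 = 3.

3


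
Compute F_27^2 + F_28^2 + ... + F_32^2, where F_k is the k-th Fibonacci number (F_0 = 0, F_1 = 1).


There is a standard identity sum_{k=0}^{N} F_k^2 = F_N * F_{N+1} (proved inductively from the telescoping relation F_k^2 = F_k F_{k+1} - F_{k-1} F_k). Then
sum_{k=27}^{32} F_k^2 = F_32 F_33 - F_26 F_27.
Computing: F_32 = 2178309, F_33 = 3524578, F_26 = 121393, F_27 = 196418.
Sum = 2178309 * 3524578 - 121393 * 196418 = 7653776208328.

7653776208328


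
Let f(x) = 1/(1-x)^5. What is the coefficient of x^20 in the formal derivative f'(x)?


Differentiate: d/dx [ 1/(1-x)^r ] = r / (1-x)^(r+1).
Here r = 5, so f'(x) = 5 / (1-x)^6.
The expansion of 1/(1-x)^(r+1) has coefficient of x^n equal to C(n+r, r).
So the coefficient of x^20 in f'(x) is
5 * C(25, 5) = 5 * 53130 = 265650

265650


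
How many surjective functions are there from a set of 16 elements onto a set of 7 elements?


By inclusion-exclusion on which target elements are missed, the number of surjections from an n-set onto a k-set is
surj(n, k) = sum_{j=0}^{k} (-1)^j C(k, j) (k - j)^n.
Equivalently surj(n, k) = k! * S(n, k), where S(n, k) is the Stirling number of the second kind.
For n = 16, k = 7:
S(16, 7) = 3281882604, so
surj = 7! * 3281882604 = 5040 * 3281882604 = 16540688324160.

16540688324160


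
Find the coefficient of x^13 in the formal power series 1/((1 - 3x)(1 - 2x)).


By partial fractions or Cauchy convolution:
The coefficient equals sum_{k=0}^{13} 3^k * 2^(13-k).
= 4766585

4766585


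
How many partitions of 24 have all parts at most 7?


Using the generating function (1-x)^(-1)(1-x^2)^(-1)...(1-x^7)^(-1),
the coefficient of x^24 counts these restricted partitions.
Result = 733

733


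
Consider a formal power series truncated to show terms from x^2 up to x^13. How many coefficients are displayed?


From x^2 to x^13 inclusive, the count is 13 - 2 + 1 = 12.

12


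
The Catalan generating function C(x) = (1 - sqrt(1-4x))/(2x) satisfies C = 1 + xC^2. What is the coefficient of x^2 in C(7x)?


Substituting x -> 7x scales the n-th coefficient by 7^n, so [x^2] C(7x) = 7^2 * C_2.
C_2 = C(2*2, 2)/(3) = 6/3 = 2.
So 7^2 * 2 = 49 * 2 = 98.

98


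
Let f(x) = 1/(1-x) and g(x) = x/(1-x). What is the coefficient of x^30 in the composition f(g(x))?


First simplify the composition: f(g(x)) = 1/(1 - x/(1-x)) = (1-x)/((1-x) - x) = (1-x)/(1-2x).
Now extract the coefficient. Write (1-x)/(1-2x) = 1/(1-2x) - x/(1-2x).
The coefficient of x^n in 1/(1-2x) is 2^n, and in x/(1-2x) is 2^(n-1) (for n >= 1).
So the coefficient of x^30 is 2^30 - 2^29 = 1073741824 - 536870912 = 536870912.

536870912


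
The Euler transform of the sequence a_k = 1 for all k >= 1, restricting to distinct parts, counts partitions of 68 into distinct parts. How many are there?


Partitions of 68 into distinct parts can be computed via generating function.
Product (1+x)(1+x^2)(1+x^3)...
The coefficient of x^68 = 24576

24576


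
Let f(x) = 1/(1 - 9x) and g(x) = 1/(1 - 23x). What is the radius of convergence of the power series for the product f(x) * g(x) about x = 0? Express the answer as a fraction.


The radius of 1/(1 - 9x) is 1/9 (nearest singularity at x = 1/9), and the radius of 1/(1 - 23x) is 1/23.
The product f(x)*g(x) = 1/((1 - 9x)(1 - 23x)) has singularities at both 1/9 and 1/23, so its radius of convergence is the distance to the nearest one:
min(1/9, 1/23) = 1/23.

1/23


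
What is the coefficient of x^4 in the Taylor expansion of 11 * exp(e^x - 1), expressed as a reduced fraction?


exp(e^x - 1) = sum_{k>=0} Bell_k x^k / k!, where Bell_k is the k-th Bell number.
So the coefficient of x^4 is 11 * Bell_4 / 4!.
Computing: Bell_4 = 15 and 4! = 24, giving
11 * 15/24 = 55/8.

55/8


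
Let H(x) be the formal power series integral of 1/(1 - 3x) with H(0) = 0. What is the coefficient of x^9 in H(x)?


1/(1 - 3x) = sum_{k>=0} 3^k x^k. Integrating termwise with H(0) = 0:
H(x) = sum_{k>=0} 3^k x^(k+1) / (k+1) = sum_{m>=1} 3^(m-1) x^m / m.
For m = 9: 3^8/9 = 6561/9 = 729.

729


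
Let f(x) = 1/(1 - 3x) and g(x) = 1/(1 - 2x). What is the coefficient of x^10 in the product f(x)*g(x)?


The coefficient of x^n in f*g is the Cauchy product: sum_{k=0}^{n} a^k * b^(n-k).
With a=3, b=2, n=10:
sum_{k=0}^{10} 3^k * 2^(10-k)
= 175099

175099


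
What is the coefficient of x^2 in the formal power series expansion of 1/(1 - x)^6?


The expansion 1/(1 - x)^r = sum_{k>=0} C(k + r - 1, r - 1) x^k follows from the multiset / negative-binomial theorem (or from repeated differentiation of the geometric series).
For r = 6 and k = 2:
C(7, 5) = 5040 / (120 * 2) = 21.

21


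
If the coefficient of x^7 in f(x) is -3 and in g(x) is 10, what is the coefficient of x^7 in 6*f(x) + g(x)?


Scalar multiplication scales coefficients: 6 * -3 = -18.
Then add the g coefficient: -18 + 10
= -8

-8


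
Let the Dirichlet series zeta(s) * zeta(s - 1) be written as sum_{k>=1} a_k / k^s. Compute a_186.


Convolution gives a_k = sum_{d | k} d * 1 = sum_{d | k} d = sigma(k), the sum of positive divisors of k.
For k = 186, the divisors are 1, 2, 3, 6, 31, 62, 93, 186, so
sigma(186) = 1 + 2 + 3 + 6 + 31 + 62 + 93 + 186 = 384.

384


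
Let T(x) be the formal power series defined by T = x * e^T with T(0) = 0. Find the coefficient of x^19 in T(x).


Apply the Lagrange inversion formula: if T = x * phi(T) with phi(t) = e^t, then
[x^n] T = (1/n) [t^(n-1)] phi(t)^n = (1/n) [t^(n-1)] e^(n t) = (1/n) * n^(n-1) / (n-1)! = n^(n-1) / n!.
When c = 1 this is the Cayley count of rooted labeled trees on n vertices, divided by n!.
For n = 19: 19^18 / 19! = 104127350297911241532841/121645100408832000 = 5480386857784802185939/6402373705728000.

5480386857784802185939/6402373705728000


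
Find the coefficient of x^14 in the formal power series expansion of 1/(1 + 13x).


Write 1/(1 + c x) = 1/(1 - (-c) x) and apply the geometric-series identity
1/(1 - y) = sum_{k>=0} y^k to get 1/(1 + c x) = sum_{k>=0} (-c)^k x^k.
So the coefficient of x^k is (-c)^k = (-1)^k * c^k.
Here c = 13 and k = 14:
(-13)^14 = 1 * 3937376385699289 = 3937376385699289

3937376385699289


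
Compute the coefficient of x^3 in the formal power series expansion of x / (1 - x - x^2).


Let f(x) = sum_{k>=0} a_k x^k. Multiplying f(x) * (1 - x - x^2) = x and matching coefficients gives a_0 = 0, a_1 = 1, and a_k = a_{k-1} + a_{k-2} for k >= 2. These are the Fibonacci numbers F_k.
Iterating from F_0 = 0, F_1 = 1:
F_0=0, F_1=1, F_2=1, F_3=2
F_3 = 2.

2


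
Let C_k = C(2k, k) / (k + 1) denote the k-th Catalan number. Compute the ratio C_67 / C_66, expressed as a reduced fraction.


Using C_k = (2k)! / (k! (k+1)!), the ratio C_{k+1}/C_k simplifies to
C_{k+1}/C_k = [(2k+2)! / ((k+1)! (k+2)!)] * [k! (k+1)! / (2k)!]
 = (2k+2)(2k+1) / ((k+1)(k+2)) = 2(2k+1) / (k+2).
For k = 66: 2(2*66 + 1) / (66 + 2) = 266/68 = 133/34.

133/34


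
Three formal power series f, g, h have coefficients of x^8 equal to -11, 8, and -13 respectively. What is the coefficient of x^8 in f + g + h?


Series addition is componentwise:
-11 + 8 + -13
= -16

-16


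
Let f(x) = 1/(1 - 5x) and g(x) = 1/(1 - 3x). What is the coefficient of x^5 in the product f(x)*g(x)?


The coefficient of x^n in f*g is the Cauchy product: sum_{k=0}^{n} a^k * b^(n-k).
With a=5, b=3, n=5:
sum_{k=0}^{5} 5^k * 3^(5-k)
= 7448

7448


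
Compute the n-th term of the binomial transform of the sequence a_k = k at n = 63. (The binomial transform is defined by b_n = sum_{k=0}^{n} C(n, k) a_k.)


With a_k = k, b_n = sum_{k=0}^{n} C(n, k) k. Using k * C(n, k) = n * C(n-1, k-1) gives b_n = n * sum_{k>=1} C(n-1, k-1) = n * 2^(n-1).
For n = 63: 63 * 2^62 = 63 * 4611686018427387904 = 290536219160925437952.

290536219160925437952
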